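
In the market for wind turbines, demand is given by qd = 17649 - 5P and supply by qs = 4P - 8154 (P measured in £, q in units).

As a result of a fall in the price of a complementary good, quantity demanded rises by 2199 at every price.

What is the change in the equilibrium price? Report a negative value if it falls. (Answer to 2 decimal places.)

Before the shock: 17649 - 5P = 4P - 8154 ⇒ 25803 = 9P ⇒ P = 2867, q = 3314.
With the change applied: demand qd = 19848 - 5P, supply qs = 4P - 8154.
Clearing the new market: 19848 - 5P = 4P - 8154, so P = 9334/3 ≈ 3111.3333 and q = 12874/3 ≈ 4291.3333.
ΔP = 3111.3333 − 2867 = +244.33.

+244.33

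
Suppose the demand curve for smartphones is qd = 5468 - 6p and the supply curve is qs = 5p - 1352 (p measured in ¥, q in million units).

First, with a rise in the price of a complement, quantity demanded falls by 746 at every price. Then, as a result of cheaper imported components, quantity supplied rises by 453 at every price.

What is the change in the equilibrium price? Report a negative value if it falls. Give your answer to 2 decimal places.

Before the shock: 5468 - 6p = 5p - 1352 ⇒ 6820 = 11p ⇒ p = 620, q = 1748.
The new curves are qd = 4722 - 6p (demand) and qs = 5p - 899 (supply).
New equilibrium: 4722 - 6p = 5p - 899 ⇒ 5621 = 11p ⇒ p = 511, q = 1656.
Δp = 511 − 620 = -109.00.

-109.00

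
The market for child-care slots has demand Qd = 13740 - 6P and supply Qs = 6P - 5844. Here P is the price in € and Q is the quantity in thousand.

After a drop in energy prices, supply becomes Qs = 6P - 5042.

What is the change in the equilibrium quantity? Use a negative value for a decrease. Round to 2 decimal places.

Initially, 13740 - 6P = 6P - 5844, so 19584 = 12P and P = 1632, Q = 3948.
With the change applied: demand Qd = 13740 - 6P, supply Qs = 6P - 5042.
New equilibrium: 13740 - 6P = 6P - 5042 ⇒ 18782 = 12P ⇒ P = 9391/6 ≈ 1565.1667, Q = 4349.
ΔQ = 4349 − 3948 = +401.00.

+401.00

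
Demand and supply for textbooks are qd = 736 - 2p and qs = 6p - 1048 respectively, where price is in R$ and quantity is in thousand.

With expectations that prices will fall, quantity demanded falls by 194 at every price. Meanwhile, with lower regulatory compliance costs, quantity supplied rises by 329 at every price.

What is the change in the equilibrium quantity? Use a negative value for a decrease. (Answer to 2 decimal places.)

Solve the original market: 736 - 2p = 6p - 1048, hence p = 223 and q = 290.
With the change applied: demand qd = 542 - 2p, supply qs = 6p - 719.
Equate the new curves: 542 - 2p = 6p - 719, giving 1261 = 8p, p = 157.625, q = 226.75.
Δq = 226.75 − 290 = -63.25.

-63.25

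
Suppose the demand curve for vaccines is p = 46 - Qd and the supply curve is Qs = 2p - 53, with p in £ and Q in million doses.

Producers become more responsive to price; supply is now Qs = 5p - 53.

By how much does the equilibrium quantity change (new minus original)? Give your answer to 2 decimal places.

Initially, 46 - p = 2p - 53, so 99 = 3p and p = 33, Q = 13.
After the shift, demand is Qd = 46 - p and supply is Qs = 5p - 53.
New equilibrium: 46 - p = 5p - 53 ⇒ 99 = 6p ⇒ p = 16.5, Q = 29.5.
ΔQ = 29.5 − 13 = +16.50.

+16.50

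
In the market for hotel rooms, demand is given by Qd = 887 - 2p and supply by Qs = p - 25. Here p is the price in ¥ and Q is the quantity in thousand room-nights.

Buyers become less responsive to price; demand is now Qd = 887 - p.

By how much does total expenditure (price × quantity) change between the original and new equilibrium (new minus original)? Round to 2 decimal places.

+111720.00

Initially, 887 - 2p = p - 25, so 912 = 3p and p = 304, Q = 279.
The shock moves the curves to Qd = 887 - p and Qs = p - 25.
Equate the new curves: 887 - p = p - 25, giving 912 = 2p, p = 456, Q = 431.
Expenditure moves from 304×279 = 84816 to 456×431 = 196536; change = +111720.00.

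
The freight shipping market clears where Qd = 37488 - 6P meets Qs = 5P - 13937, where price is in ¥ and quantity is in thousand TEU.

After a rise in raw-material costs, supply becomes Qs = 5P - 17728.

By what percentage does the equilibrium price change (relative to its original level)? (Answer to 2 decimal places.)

+7.37

Solve the original market: 37488 - 6P = 5P - 13937, hence P = 4675 and Q = 9438.
With the change applied: demand Qd = 37488 - 6P, supply Qs = 5P - 17728.
Setting them equal: 37488 - 6P = 5P - 17728 → 55216 = 11P, so P = 55216/11 ≈ 5019.6364 and Q = 81072/11 ≈ 7370.1818.
%ΔP = (5019.6364 − 4675) / 4675 × 100 = +7.37%.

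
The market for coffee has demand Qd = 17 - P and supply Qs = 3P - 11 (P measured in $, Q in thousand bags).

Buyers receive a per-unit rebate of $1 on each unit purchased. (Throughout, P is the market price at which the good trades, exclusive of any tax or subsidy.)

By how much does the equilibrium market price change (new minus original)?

+0.25

Initially, 17 - P = 3P - 11, so 28 = 4P and P = 7, Q = 10.
Since buyers' out-of-pocket price is the market price minus the rebate, the effective demand curve becomes Qd = 18 - P.
Equate the new curves: 18 - P = 3P - 11, giving 29 = 4P, P = 7.25, Q = 10.75.
ΔP = 7.25 − 7 = +0.25.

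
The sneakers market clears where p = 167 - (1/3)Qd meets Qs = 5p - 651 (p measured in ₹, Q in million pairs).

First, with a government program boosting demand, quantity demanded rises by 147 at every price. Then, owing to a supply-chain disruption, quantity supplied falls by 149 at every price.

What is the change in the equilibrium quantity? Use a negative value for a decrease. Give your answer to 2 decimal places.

+36.00

Before the shock: 501 - 3p = 5p - 651 ⇒ 1152 = 8p ⇒ p = 144, Q = 69.
The shock moves the curves to Qd = 648 - 3p and Qs = 5p - 800.
Setting them equal: 648 - 3p = 5p - 800 → 1448 = 8p, so p = 181 and Q = 105.
ΔQ = 105 − 69 = +36.00.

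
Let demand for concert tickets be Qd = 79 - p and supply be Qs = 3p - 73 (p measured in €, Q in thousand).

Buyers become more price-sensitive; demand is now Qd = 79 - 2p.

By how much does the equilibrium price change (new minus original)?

Initially, 79 - p = 3p - 73, so 152 = 4p and p = 38, Q = 41.
The shock moves the curves to Qd = 79 - 2p and Qs = 3p - 73.
Equate the new curves: 79 - 2p = 3p - 73, giving 152 = 5p, p = 30.4, Q = 18.2.
Δp = 30.4 − 38 = -7.6.

-7.6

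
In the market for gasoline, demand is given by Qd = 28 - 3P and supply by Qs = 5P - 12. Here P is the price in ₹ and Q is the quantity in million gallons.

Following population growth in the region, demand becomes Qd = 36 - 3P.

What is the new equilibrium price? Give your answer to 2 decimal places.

6.00

Solve the original market: 28 - 3P = 5P - 12, hence P = 5 and Q = 13.
After the shift, demand is Qd = 36 - 3P and supply is Qs = 5P - 12.
Setting them equal: 36 - 3P = 5P - 12 → 48 = 8P, so P = 6 and Q = 18.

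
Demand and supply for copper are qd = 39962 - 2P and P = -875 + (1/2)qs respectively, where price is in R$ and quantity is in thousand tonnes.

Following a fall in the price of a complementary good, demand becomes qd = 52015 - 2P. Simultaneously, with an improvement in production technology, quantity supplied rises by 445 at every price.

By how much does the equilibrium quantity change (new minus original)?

+6249

Solve the original market: 39962 - 2P = 2P + 1750, hence P = 9553 and q = 20856.
The new curves are qd = 52015 - 2P (demand) and qs = 2P + 2195 (supply).
Equate the new curves: 52015 - 2P = 2P + 2195, giving 49820 = 4P, P = 12455, q = 27105.
Δq = 27105 − 20856 = +6249.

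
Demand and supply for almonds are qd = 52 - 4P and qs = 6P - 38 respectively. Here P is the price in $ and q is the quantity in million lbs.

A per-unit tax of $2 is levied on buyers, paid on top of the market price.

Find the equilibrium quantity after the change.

Solve the original market: 52 - 4P = 6P - 38, hence P = 9 and q = 16.
Since buyers pay the price plus the tax, the effective demand curve becomes qd = 44 - 4P.
Equate the new curves: 44 - 4P = 6P - 38, giving 82 = 10P, P = 8.2, q = 11.2.

11.2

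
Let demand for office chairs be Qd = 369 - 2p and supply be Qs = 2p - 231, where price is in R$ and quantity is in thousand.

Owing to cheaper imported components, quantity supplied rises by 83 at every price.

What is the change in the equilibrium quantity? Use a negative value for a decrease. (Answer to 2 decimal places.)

Before the shock: 369 - 2p = 2p - 231 ⇒ 600 = 4p ⇒ p = 150, Q = 69.
With the change applied: demand Qd = 369 - 2p, supply Qs = 2p - 148.
Setting them equal: 369 - 2p = 2p - 148 → 517 = 4p, so p = 129.25 and Q = 110.5.
ΔQ = 110.5 − 69 = +41.50.

+41.50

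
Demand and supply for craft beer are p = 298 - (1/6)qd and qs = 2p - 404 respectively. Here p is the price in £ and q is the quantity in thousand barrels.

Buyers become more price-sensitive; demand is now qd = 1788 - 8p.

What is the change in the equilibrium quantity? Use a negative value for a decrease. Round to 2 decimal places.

-109.60

Before the shock: 1788 - 6p = 2p - 404 ⇒ 2192 = 8p ⇒ p = 274, q = 144.
With the change applied: demand qd = 1788 - 8p, supply qs = 2p - 404.
New equilibrium: 1788 - 8p = 2p - 404 ⇒ 2192 = 10p ⇒ p = 219.2, q = 34.4.
Δq = 34.4 − 144 = -109.60.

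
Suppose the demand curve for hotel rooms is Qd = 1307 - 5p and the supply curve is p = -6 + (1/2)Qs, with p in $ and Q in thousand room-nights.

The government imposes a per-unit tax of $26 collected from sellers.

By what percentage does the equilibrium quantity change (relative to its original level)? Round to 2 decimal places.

-9.72

Before the shock: 1307 - 5p = 2p + 12 ⇒ 1295 = 7p ⇒ p = 185, Q = 382.
Since sellers keep the price net of the tax, the effective supply curve becomes Qs = 2p - 40.
Equate the new curves: 1307 - 5p = 2p - 40, giving 1347 = 7p, p = 1347/7 ≈ 192.4286, Q = 2414/7 ≈ 344.8571.
%ΔQ = (344.8571 − 382) / 382 × 100 = -9.72%.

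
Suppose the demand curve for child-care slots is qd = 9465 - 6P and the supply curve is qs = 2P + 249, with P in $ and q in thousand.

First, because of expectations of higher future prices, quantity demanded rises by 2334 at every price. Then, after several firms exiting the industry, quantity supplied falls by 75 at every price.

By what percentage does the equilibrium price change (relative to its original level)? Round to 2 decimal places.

Original equilibrium: 9465 - 6P = 2P + 249 gives 9216 = 8P, so P = 1152 and q = 2553.
The new curves are qd = 11799 - 6P (demand) and qs = 2P + 174 (supply).
New equilibrium: 11799 - 6P = 2P + 174 ⇒ 11625 = 8P ⇒ P = 1453.125, q = 3080.25.
%ΔP = (1453.125 − 1152) / 1152 × 100 = +26.14%.

+26.14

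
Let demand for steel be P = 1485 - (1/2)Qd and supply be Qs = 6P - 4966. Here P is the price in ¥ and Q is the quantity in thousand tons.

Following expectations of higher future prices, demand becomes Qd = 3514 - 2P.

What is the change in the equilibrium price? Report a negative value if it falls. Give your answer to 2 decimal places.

+68.00

Before the shock: 2970 - 2P = 6P - 4966 ⇒ 7936 = 8P ⇒ P = 992, Q = 986.
With the change applied: demand Qd = 3514 - 2P, supply Qs = 6P - 4966.
Setting them equal: 3514 - 2P = 6P - 4966 → 8480 = 8P, so P = 1060 and Q = 1394.
ΔP = 1060 − 992 = +68.00.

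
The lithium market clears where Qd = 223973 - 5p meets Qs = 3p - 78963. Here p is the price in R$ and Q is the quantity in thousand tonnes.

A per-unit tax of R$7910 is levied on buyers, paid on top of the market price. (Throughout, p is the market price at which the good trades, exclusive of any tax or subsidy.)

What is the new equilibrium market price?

32923.25

Original equilibrium: 223973 - 5p = 3p - 78963 gives 302936 = 8p, so p = 37867 and Q = 34638.
Since buyers pay the price plus the tax, the effective demand curve becomes Qd = 184423 - 5p.
New equilibrium: 184423 - 5p = 3p - 78963 ⇒ 263386 = 8p ⇒ p = 32923.25, Q = 19806.75.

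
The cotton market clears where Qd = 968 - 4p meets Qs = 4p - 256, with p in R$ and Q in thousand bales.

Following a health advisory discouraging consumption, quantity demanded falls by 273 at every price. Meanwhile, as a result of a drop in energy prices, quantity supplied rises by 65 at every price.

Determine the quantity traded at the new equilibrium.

252

Original equilibrium: 968 - 4p = 4p - 256 gives 1224 = 8p, so p = 153 and Q = 356.
The new curves are Qd = 695 - 4p (demand) and Qs = 4p - 191 (supply).
New equilibrium: 695 - 4p = 4p - 191 ⇒ 886 = 8p ⇒ p = 110.75, Q = 252.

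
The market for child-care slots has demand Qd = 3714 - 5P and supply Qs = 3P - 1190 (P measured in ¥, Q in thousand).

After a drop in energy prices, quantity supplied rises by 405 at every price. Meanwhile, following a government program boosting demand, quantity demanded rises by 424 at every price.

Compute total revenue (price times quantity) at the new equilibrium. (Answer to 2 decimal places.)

652989.80

Original equilibrium: 3714 - 5P = 3P - 1190 gives 4904 = 8P, so P = 613 and Q = 649.
The new curves are Qd = 4138 - 5P (demand) and Qs = 3P - 785 (supply).
Setting them equal: 4138 - 5P = 3P - 785 → 4923 = 8P, so P = 615.375 and Q = 1061.125.
New expenditure = 615.375 × 1061.125 = 652989.80.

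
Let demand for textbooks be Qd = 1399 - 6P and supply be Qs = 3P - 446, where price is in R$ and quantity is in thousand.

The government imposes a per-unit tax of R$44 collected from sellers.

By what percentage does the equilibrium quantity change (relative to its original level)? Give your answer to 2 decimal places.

Before the shock: 1399 - 6P = 3P - 446 ⇒ 1845 = 9P ⇒ P = 205, Q = 169.
Since sellers keep the price net of the tax, the effective supply curve becomes Qs = 3P - 578.
Equate the new curves: 1399 - 6P = 3P - 578, giving 1977 = 9P, P = 659/3 ≈ 219.6667, Q = 81.
%ΔQ = (81 − 169) / 169 × 100 = -52.07%.

-52.07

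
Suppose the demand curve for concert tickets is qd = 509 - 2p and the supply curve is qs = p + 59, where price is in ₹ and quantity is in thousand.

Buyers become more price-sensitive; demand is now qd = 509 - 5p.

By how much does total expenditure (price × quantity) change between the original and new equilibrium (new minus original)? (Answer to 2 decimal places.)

-21300.00

Original equilibrium: 509 - 2p = p + 59 gives 450 = 3p, so p = 150 and q = 209.
With the change applied: demand qd = 509 - 5p, supply qs = p + 59.
New equilibrium: 509 - 5p = p + 59 ⇒ 450 = 6p ⇒ p = 75, q = 134.
Expenditure moves from 150×209 = 31350 to 75×134 = 10050; change = -21300.00.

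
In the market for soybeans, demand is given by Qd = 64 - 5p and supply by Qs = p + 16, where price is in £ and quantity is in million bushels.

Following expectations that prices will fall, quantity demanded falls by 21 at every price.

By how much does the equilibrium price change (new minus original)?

-3.5

Original equilibrium: 64 - 5p = p + 16 gives 48 = 6p, so p = 8 and Q = 24.
With the change applied: demand Qd = 43 - 5p, supply Qs = p + 16.
New equilibrium: 43 - 5p = p + 16 ⇒ 27 = 6p ⇒ p = 4.5, Q = 20.5.
Δp = 4.5 − 8 = -3.5.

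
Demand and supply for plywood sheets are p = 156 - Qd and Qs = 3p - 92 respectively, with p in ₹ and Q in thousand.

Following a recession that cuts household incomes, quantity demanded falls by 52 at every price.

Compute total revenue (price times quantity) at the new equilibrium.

Initially, 156 - p = 3p - 92, so 248 = 4p and p = 62, Q = 94.
With the change applied: demand Qd = 104 - p, supply Qs = 3p - 92.
Equate the new curves: 104 - p = 3p - 92, giving 196 = 4p, p = 49, Q = 55.
New expenditure = 49 × 55 = 2695.

2695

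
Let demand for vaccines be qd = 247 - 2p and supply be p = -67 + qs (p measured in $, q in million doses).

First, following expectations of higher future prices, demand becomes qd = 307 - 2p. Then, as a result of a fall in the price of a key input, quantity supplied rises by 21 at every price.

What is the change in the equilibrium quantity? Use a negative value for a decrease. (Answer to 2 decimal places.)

+34.00

Solve the original market: 247 - 2p = p + 67, hence p = 60 and q = 127.
The new curves are qd = 307 - 2p (demand) and qs = p + 88 (supply).
Setting them equal: 307 - 2p = p + 88 → 219 = 3p, so p = 73 and q = 161.
Δq = 161 − 127 = +34.00.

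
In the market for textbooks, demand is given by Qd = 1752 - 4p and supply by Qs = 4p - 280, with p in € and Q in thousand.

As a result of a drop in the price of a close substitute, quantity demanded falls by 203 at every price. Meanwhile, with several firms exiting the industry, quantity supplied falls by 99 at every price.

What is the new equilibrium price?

Original equilibrium: 1752 - 4p = 4p - 280 gives 2032 = 8p, so p = 254 and Q = 736.
With the change applied: demand Qd = 1549 - 4p, supply Qs = 4p - 379.
Clearing the new market: 1549 - 4p = 4p - 379, so p = 241 and Q = 585.

241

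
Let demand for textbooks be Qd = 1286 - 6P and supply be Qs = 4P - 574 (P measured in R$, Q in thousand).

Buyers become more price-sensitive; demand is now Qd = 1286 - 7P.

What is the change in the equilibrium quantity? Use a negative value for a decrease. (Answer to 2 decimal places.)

Solve the original market: 1286 - 6P = 4P - 574, hence P = 186 and Q = 170.
The new curves are Qd = 1286 - 7P (demand) and Qs = 4P - 574 (supply).
New equilibrium: 1286 - 7P = 4P - 574 ⇒ 1860 = 11P ⇒ P = 1860/11 ≈ 169.0909, Q = 1126/11 ≈ 102.3636.
ΔQ = 102.3636 − 170 = -67.64.

-67.64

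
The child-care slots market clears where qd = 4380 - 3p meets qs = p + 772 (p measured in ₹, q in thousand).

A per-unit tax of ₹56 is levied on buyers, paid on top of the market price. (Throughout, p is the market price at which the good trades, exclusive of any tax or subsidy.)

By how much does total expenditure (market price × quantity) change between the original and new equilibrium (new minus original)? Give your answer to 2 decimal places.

Original equilibrium: 4380 - 3p = p + 772 gives 3608 = 4p, so p = 902 and q = 1674.
Since buyers pay the price plus the tax, the effective demand curve becomes qd = 4212 - 3p.
Clearing the new market: 4212 - 3p = p + 772, so p = 860 and q = 1632.
Expenditure moves from 902×1674 = 1509948 to 860×1632 = 1403520; change = -106428.00.

-106428.00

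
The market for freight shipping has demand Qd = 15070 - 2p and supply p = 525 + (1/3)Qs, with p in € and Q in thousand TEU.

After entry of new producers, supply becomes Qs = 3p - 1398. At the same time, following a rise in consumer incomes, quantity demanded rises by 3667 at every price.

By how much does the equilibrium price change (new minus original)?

Solve the original market: 15070 - 2p = 3p - 1575, hence p = 3329 and Q = 8412.
After the shift, demand is Qd = 18737 - 2p and supply is Qs = 3p - 1398.
Setting them equal: 18737 - 2p = 3p - 1398 → 20135 = 5p, so p = 4027 and Q = 10683.
Δp = 4027 − 3329 = +698.

+698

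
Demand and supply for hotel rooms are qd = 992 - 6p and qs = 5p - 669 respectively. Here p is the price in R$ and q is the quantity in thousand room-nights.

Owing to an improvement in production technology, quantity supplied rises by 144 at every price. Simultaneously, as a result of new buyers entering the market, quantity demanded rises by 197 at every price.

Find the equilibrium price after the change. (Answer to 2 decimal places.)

155.82

Initially, 992 - 6p = 5p - 669, so 1661 = 11p and p = 151, q = 86.
With the change applied: demand qd = 1189 - 6p, supply qs = 5p - 525.
Setting them equal: 1189 - 6p = 5p - 525 → 1714 = 11p, so p = 1714/11 ≈ 155.8182 and q = 2795/11 ≈ 254.0909.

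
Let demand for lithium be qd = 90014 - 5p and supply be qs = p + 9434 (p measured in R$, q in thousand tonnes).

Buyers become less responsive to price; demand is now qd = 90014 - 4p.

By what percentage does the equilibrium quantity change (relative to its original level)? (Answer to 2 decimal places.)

+11.75

Initially, 90014 - 5p = p + 9434, so 80580 = 6p and p = 13430, q = 22864.
With the change applied: demand qd = 90014 - 4p, supply qs = p + 9434.
New equilibrium: 90014 - 4p = p + 9434 ⇒ 80580 = 5p ⇒ p = 16116, q = 25550.
%Δq = (25550 − 22864) / 22864 × 100 = +11.75%.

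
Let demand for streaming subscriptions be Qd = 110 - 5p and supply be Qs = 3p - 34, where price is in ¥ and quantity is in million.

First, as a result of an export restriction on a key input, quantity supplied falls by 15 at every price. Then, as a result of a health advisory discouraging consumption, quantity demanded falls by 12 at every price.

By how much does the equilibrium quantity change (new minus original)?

Before the shock: 110 - 5p = 3p - 34 ⇒ 144 = 8p ⇒ p = 18, Q = 20.
After the shift, demand is Qd = 98 - 5p and supply is Qs = 3p - 49.
Setting them equal: 98 - 5p = 3p - 49 → 147 = 8p, so p = 18.375 and Q = 6.125.
ΔQ = 6.125 − 20 = -13.875.

-13.875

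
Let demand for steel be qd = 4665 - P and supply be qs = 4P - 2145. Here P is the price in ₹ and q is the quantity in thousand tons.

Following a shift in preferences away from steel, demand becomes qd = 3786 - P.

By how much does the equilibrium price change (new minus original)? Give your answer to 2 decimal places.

Original equilibrium: 4665 - P = 4P - 2145 gives 6810 = 5P, so P = 1362 and q = 3303.
After the shift, demand is qd = 3786 - P and supply is qs = 4P - 2145.
Equate the new curves: 3786 - P = 4P - 2145, giving 5931 = 5P, P = 1186.2, q = 2599.8.
ΔP = 1186.2 − 1362 = -175.80.

-175.80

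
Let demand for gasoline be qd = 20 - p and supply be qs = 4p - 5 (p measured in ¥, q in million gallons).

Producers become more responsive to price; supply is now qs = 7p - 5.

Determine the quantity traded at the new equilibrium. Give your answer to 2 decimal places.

16.88

Before the shock: 20 - p = 4p - 5 ⇒ 25 = 5p ⇒ p = 5, q = 15.
The shock moves the curves to qd = 20 - p and qs = 7p - 5.
Equate the new curves: 20 - p = 7p - 5, giving 25 = 8p, p = 3.125, q = 16.875.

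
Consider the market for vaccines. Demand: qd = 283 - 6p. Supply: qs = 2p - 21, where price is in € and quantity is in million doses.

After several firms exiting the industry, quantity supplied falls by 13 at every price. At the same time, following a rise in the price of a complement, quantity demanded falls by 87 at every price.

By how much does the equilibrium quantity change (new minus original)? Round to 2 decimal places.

-31.50

Original equilibrium: 283 - 6p = 2p - 21 gives 304 = 8p, so p = 38 and q = 55.
The new curves are qd = 196 - 6p (demand) and qs = 2p - 34 (supply).
Clearing the new market: 196 - 6p = 2p - 34, so p = 28.75 and q = 23.5.
Δq = 23.5 − 55 = -31.50.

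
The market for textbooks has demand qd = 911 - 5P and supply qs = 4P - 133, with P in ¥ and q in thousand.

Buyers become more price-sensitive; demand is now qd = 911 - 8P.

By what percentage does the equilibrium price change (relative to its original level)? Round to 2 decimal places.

-25.00

Solve the original market: 911 - 5P = 4P - 133, hence P = 116 and q = 331.
The new curves are qd = 911 - 8P (demand) and qs = 4P - 133 (supply).
Setting them equal: 911 - 8P = 4P - 133 → 1044 = 12P, so P = 87 and q = 215.
%ΔP = (87 − 116) / 116 × 100 = -25.00%.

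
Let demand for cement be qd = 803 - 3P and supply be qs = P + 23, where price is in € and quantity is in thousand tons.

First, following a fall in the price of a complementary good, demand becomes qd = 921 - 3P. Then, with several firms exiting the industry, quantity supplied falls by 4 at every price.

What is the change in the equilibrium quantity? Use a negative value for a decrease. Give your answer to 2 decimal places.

+26.50

Solve the original market: 803 - 3P = P + 23, hence P = 195 and q = 218.
The new curves are qd = 921 - 3P (demand) and qs = P + 19 (supply).
Clearing the new market: 921 - 3P = P + 19, so P = 225.5 and q = 244.5.
Δq = 244.5 − 218 = +26.50.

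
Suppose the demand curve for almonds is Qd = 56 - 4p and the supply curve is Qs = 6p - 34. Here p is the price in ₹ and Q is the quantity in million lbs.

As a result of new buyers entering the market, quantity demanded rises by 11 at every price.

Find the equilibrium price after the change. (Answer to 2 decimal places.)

Initially, 56 - 4p = 6p - 34, so 90 = 10p and p = 9, Q = 20.
The shock moves the curves to Qd = 67 - 4p and Qs = 6p - 34.
Setting them equal: 67 - 4p = 6p - 34 → 101 = 10p, so p = 10.1 and Q = 26.6.

10.10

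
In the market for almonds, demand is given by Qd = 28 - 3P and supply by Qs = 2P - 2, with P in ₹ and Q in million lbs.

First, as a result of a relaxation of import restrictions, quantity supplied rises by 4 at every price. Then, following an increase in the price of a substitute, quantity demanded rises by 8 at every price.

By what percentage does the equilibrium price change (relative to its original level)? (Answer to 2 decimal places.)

+13.33

Original equilibrium: 28 - 3P = 2P - 2 gives 30 = 5P, so P = 6 and Q = 10.
After the shift, demand is Qd = 36 - 3P and supply is Qs = 2P + 2.
Clearing the new market: 36 - 3P = 2P + 2, so P = 6.8 and Q = 15.6.
%ΔP = (6.8 − 6) / 6 × 100 = +13.33%.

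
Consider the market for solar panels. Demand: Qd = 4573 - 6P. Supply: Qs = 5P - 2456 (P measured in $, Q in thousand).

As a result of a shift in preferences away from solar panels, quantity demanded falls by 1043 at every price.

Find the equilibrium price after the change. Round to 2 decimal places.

544.18

Initially, 4573 - 6P = 5P - 2456, so 7029 = 11P and P = 639, Q = 739.
With the change applied: demand Qd = 3530 - 6P, supply Qs = 5P - 2456.
Setting them equal: 3530 - 6P = 5P - 2456 → 5986 = 11P, so P = 5986/11 ≈ 544.1818 and Q = 2914/11 ≈ 264.9091.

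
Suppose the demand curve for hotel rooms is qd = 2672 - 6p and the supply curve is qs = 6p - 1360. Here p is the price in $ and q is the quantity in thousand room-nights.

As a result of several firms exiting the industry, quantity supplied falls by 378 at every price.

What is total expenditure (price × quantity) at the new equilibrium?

171622.5

Initially, 2672 - 6p = 6p - 1360, so 4032 = 12p and p = 336, q = 656.
With the change applied: demand qd = 2672 - 6p, supply qs = 6p - 1738.
Setting them equal: 2672 - 6p = 6p - 1738 → 4410 = 12p, so p = 367.5 and q = 467.
New expenditure = 367.5 × 467 = 171622.5.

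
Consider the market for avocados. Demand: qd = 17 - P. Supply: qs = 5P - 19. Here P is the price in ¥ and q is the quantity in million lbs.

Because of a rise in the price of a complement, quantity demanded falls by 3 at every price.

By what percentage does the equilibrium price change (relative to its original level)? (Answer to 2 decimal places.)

-8.33

Initially, 17 - P = 5P - 19, so 36 = 6P and P = 6, q = 11.
With the change applied: demand qd = 14 - P, supply qs = 5P - 19.
Setting them equal: 14 - P = 5P - 19 → 33 = 6P, so P = 5.5 and q = 8.5.
%ΔP = (5.5 − 6) / 6 × 100 = -8.33%.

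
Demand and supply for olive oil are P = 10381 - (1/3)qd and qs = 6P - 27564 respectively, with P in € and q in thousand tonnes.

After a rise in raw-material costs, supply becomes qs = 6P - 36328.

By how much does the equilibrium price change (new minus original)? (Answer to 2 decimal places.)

+973.78

Initially, 31143 - 3P = 6P - 27564, so 58707 = 9P and P = 6523, q = 11574.
The new curves are qd = 31143 - 3P (demand) and qs = 6P - 36328 (supply).
Clearing the new market: 31143 - 3P = 6P - 36328, so P = 67471/9 ≈ 7496.7778 and q = 25958/3 ≈ 8652.6667.
ΔP = 7496.7778 − 6523 = +973.78.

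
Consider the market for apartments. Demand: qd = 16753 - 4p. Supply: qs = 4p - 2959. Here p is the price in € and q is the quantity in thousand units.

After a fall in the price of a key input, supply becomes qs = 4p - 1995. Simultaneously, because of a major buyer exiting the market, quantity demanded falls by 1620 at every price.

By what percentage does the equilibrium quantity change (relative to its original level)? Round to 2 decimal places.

-4.76

Before the shock: 16753 - 4p = 4p - 2959 ⇒ 19712 = 8p ⇒ p = 2464, q = 6897.
After the shift, demand is qd = 15133 - 4p and supply is qs = 4p - 1995.
Equate the new curves: 15133 - 4p = 4p - 1995, giving 17128 = 8p, p = 2141, q = 6569.
%Δq = (6569 − 6897) / 6897 × 100 = -4.76%.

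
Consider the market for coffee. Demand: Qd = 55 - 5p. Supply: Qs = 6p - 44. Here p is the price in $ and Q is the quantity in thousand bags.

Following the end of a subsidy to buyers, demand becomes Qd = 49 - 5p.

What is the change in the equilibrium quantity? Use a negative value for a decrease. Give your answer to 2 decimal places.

Initially, 55 - 5p = 6p - 44, so 99 = 11p and p = 9, Q = 10.
The shock moves the curves to Qd = 49 - 5p and Qs = 6p - 44.
Setting them equal: 49 - 5p = 6p - 44 → 93 = 11p, so p = 93/11 ≈ 8.4545 and Q = 74/11 ≈ 6.7273.
ΔQ = 6.7273 − 10 = -3.27.

-3.27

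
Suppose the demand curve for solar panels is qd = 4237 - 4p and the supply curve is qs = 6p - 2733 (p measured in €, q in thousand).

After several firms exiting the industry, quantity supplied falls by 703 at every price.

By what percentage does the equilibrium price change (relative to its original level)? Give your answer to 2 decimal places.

+10.09

Solve the original market: 4237 - 4p = 6p - 2733, hence p = 697 and q = 1449.
After the shift, demand is qd = 4237 - 4p and supply is qs = 6p - 3436.
New equilibrium: 4237 - 4p = 6p - 3436 ⇒ 7673 = 10p ⇒ p = 767.3, q = 1167.8.
%Δp = (767.3 − 697) / 697 × 100 = +10.09%.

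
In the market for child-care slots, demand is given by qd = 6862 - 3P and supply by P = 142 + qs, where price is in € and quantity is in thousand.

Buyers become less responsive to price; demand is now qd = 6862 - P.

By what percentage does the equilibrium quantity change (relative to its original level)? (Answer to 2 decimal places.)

Solve the original market: 6862 - 3P = P - 142, hence P = 1751 and q = 1609.
The shock moves the curves to qd = 6862 - P and qs = P - 142.
Equate the new curves: 6862 - P = P - 142, giving 7004 = 2P, P = 3502, q = 3360.
%Δq = (3360 − 1609) / 1609 × 100 = +108.83%.

+108.83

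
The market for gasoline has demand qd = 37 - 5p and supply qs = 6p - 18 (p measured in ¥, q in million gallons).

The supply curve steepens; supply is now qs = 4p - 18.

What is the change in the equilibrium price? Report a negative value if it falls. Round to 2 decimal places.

Original equilibrium: 37 - 5p = 6p - 18 gives 55 = 11p, so p = 5 and q = 12.
With the change applied: demand qd = 37 - 5p, supply qs = 4p - 18.
Equate the new curves: 37 - 5p = 4p - 18, giving 55 = 9p, p = 55/9 ≈ 6.1111, q = 58/9 ≈ 6.4444.
Δp = 6.1111 − 5 = +1.11.

+1.11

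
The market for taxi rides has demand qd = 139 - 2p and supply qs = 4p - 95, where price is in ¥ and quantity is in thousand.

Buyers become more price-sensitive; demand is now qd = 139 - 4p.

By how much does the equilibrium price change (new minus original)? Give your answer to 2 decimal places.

Initially, 139 - 2p = 4p - 95, so 234 = 6p and p = 39, q = 61.
The new curves are qd = 139 - 4p (demand) and qs = 4p - 95 (supply).
New equilibrium: 139 - 4p = 4p - 95 ⇒ 234 = 8p ⇒ p = 29.25, q = 22.
Δp = 29.25 − 39 = -9.75.

-9.75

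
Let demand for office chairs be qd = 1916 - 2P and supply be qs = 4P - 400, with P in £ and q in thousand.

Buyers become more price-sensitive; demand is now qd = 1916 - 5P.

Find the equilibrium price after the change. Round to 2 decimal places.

257.33

Solve the original market: 1916 - 2P = 4P - 400, hence P = 386 and q = 1144.
The shock moves the curves to qd = 1916 - 5P and qs = 4P - 400.
Clearing the new market: 1916 - 5P = 4P - 400, so P = 772/3 ≈ 257.3333 and q = 1888/3 ≈ 629.3333.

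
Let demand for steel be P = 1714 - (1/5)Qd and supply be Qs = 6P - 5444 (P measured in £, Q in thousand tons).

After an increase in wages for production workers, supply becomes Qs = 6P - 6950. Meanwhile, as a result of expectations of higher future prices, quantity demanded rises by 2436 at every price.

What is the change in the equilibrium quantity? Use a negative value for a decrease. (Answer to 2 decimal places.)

Initially, 8570 - 5P = 6P - 5444, so 14014 = 11P and P = 1274, Q = 2200.
The new curves are Qd = 11006 - 5P (demand) and Qs = 6P - 6950 (supply).
Equate the new curves: 11006 - 5P = 6P - 6950, giving 17956 = 11P, P = 17956/11 ≈ 1632.3636, Q = 31286/11 ≈ 2844.1818.
ΔQ = 2844.1818 − 2200 = +644.18.

+644.18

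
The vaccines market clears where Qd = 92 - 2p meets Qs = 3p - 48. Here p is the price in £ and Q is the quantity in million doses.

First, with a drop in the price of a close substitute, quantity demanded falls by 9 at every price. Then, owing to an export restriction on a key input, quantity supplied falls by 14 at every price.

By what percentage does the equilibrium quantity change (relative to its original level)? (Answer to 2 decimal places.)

Before the shock: 92 - 2p = 3p - 48 ⇒ 140 = 5p ⇒ p = 28, Q = 36.
The new curves are Qd = 83 - 2p (demand) and Qs = 3p - 62 (supply).
Clearing the new market: 83 - 2p = 3p - 62, so p = 29 and Q = 25.
%ΔQ = (25 − 36) / 36 × 100 = -30.56%.

-30.56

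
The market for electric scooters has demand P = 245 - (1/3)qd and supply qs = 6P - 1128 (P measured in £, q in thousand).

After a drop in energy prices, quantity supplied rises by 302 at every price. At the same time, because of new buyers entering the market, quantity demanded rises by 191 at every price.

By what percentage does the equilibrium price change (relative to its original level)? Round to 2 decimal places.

-5.96

Solve the original market: 735 - 3P = 6P - 1128, hence P = 207 and q = 114.
The new curves are qd = 926 - 3P (demand) and qs = 6P - 826 (supply).
Equate the new curves: 926 - 3P = 6P - 826, giving 1752 = 9P, P = 584/3 ≈ 194.6667, q = 342.
%ΔP = (194.6667 − 207) / 207 × 100 = -5.96%.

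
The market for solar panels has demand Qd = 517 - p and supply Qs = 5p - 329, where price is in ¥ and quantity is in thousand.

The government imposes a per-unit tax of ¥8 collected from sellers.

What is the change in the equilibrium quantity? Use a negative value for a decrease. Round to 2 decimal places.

-6.67

Solve the original market: 517 - p = 5p - 329, hence p = 141 and Q = 376.
Since sellers keep the price net of the tax, the effective supply curve becomes Qs = 5p - 369.
New equilibrium: 517 - p = 5p - 369 ⇒ 886 = 6p ⇒ p = 443/3 ≈ 147.6667, Q = 1108/3 ≈ 369.3333.
ΔQ = 369.3333 − 376 = -6.67.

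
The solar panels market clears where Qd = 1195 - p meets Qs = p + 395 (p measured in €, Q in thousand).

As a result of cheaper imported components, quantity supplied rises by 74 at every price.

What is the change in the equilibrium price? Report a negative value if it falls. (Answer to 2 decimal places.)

-37.00

Solve the original market: 1195 - p = p + 395, hence p = 400 and Q = 795.
With the change applied: demand Qd = 1195 - p, supply Qs = p + 469.
New equilibrium: 1195 - p = p + 469 ⇒ 726 = 2p ⇒ p = 363, Q = 832.
Δp = 363 − 400 = -37.00.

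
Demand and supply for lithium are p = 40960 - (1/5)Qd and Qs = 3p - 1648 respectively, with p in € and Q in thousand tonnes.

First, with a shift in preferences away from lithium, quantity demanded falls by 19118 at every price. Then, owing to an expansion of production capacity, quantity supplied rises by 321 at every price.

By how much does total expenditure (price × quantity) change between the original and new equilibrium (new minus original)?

Initially, 204800 - 5p = 3p - 1648, so 206448 = 8p and p = 25806, Q = 75770.
After the shift, demand is Qd = 185682 - 5p and supply is Qs = 3p - 1327.
Equate the new curves: 185682 - 5p = 3p - 1327, giving 187009 = 8p, p = 23376.125, Q = 68801.375.
Expenditure moves from 25806×75770 = 1955320620 to 23376.125×68801.375 = 1608309542.171875; change = -347011077.828125.

-347011077.828125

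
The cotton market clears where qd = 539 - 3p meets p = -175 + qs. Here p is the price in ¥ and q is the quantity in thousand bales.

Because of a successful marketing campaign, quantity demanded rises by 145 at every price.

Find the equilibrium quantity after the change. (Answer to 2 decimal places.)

Original equilibrium: 539 - 3p = p + 175 gives 364 = 4p, so p = 91 and q = 266.
The new curves are qd = 684 - 3p (demand) and qs = p + 175 (supply).
Setting them equal: 684 - 3p = p + 175 → 509 = 4p, so p = 127.25 and q = 302.25.

302.25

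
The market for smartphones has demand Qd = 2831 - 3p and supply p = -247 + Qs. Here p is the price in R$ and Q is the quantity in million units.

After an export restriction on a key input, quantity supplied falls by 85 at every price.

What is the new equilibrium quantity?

829.25

Initially, 2831 - 3p = p + 247, so 2584 = 4p and p = 646, Q = 893.
The new curves are Qd = 2831 - 3p (demand) and Qs = p + 162 (supply).
New equilibrium: 2831 - 3p = p + 162 ⇒ 2669 = 4p ⇒ p = 667.25, Q = 829.25.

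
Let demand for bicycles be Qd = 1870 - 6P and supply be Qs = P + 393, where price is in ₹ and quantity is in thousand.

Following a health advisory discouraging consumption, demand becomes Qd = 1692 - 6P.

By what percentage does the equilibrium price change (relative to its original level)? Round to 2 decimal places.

Original equilibrium: 1870 - 6P = P + 393 gives 1477 = 7P, so P = 211 and Q = 604.
With the change applied: demand Qd = 1692 - 6P, supply Qs = P + 393.
Clearing the new market: 1692 - 6P = P + 393, so P = 1299/7 ≈ 185.5714 and Q = 4050/7 ≈ 578.5714.
%ΔP = (185.5714 − 211) / 211 × 100 = -12.05%.

-12.05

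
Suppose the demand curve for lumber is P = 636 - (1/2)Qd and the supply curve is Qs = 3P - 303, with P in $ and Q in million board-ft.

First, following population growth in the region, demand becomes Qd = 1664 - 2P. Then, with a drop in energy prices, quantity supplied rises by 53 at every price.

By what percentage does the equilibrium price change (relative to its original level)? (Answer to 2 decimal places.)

Initially, 1272 - 2P = 3P - 303, so 1575 = 5P and P = 315, Q = 642.
After the shift, demand is Qd = 1664 - 2P and supply is Qs = 3P - 250.
Setting them equal: 1664 - 2P = 3P - 250 → 1914 = 5P, so P = 382.8 and Q = 898.4.
%ΔP = (382.8 − 315) / 315 × 100 = +21.52%.

+21.52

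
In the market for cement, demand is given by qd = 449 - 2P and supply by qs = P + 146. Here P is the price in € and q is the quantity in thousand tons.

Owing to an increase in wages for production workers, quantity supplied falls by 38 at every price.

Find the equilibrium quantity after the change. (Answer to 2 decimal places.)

Original equilibrium: 449 - 2P = P + 146 gives 303 = 3P, so P = 101 and q = 247.
The new curves are qd = 449 - 2P (demand) and qs = P + 108 (supply).
Setting them equal: 449 - 2P = P + 108 → 341 = 3P, so P = 341/3 ≈ 113.6667 and q = 665/3 ≈ 221.6667.

221.67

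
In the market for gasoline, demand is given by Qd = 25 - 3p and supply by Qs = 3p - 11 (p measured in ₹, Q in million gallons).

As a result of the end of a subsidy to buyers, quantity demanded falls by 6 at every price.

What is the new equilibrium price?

5

Solve the original market: 25 - 3p = 3p - 11, hence p = 6 and Q = 7.
The new curves are Qd = 19 - 3p (demand) and Qs = 3p - 11 (supply).
New equilibrium: 19 - 3p = 3p - 11 ⇒ 30 = 6p ⇒ p = 5, Q = 4.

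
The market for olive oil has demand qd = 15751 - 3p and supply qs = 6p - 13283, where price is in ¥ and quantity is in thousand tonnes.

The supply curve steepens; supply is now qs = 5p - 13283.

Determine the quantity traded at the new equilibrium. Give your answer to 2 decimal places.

Original equilibrium: 15751 - 3p = 6p - 13283 gives 29034 = 9p, so p = 3226 and q = 6073.
The shock moves the curves to qd = 15751 - 3p and qs = 5p - 13283.
Clearing the new market: 15751 - 3p = 5p - 13283, so p = 3629.25 and q = 4863.25.

4863.25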